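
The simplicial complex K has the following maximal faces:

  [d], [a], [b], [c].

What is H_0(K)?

H_0 ≅ Z^4.

Fix the vertex order a < b < c < d and write every simplex with vertices in increasing order. Then dim K = 0 and the simplices of K are:

  0-simplices (4): a, b, c, d

giving chain groups C_0 ≅ Z^4.

Reading off H_k = ker ∂_k / im ∂_{k+1}:

  H_0: rank C_0 − rank ∂_1 = 4 − 0 = 4, and there is no ∂_1, so H_0 ≅ Z^4.

(K is a triangulation of a set of 4 points.)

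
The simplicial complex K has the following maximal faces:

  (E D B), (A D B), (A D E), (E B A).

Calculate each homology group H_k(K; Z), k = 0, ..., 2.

H_0 = Z,  H_1 = 0,  H_2 = Z.

We work with the vertex ordering A < B < D < E. The simplices of K, each written with vertices in increasing order, are:

  0-simplices (4): A, B, D, E
  1-simplices (6): AB, AD, AE, BD, BE, DE
  2-simplices (4): ABD, ABE, ADE, BDE

Hence C_0 ≅ Z^4, C_1 ≅ Z^6, C_2 ≅ Z^4.

The boundary map ∂_1: C_1 → C_0 maps an edge to its endpoints' difference, ∂[p,q] = q − p. For instance
  ∂BD = D − B.
This gives a 4×6 integer matrix of rank 3; reducing to Smith normal form yields diagonal entries (1,1,1).

Boundary ∂_2: C_2 → C_1 acts by ∂[p,q,r] = [q,r] − [p,r] + [p,q]. For instance
  ∂BDE = DE − BE + BD,
  ∂ABD = BD − AD + AB.
The 6×4 boundary matrix has rank 3 and Smith normal form diag(1,1,1).

Reading off H_k = ker ∂_k / im ∂_{k+1}:

  H_0: rank C_0 − rank ∂_1 = 4 − 3 = 1, and the invariant factors of ∂_1 are all 1, so H_0 = Z.
  H_1: rank ker ∂_1 − rank ∂_2 = (6 − 3) − 3 = 0, and the invariant factors of ∂_2 are all 1, so H_1 = 0.
  H_2: rank ker ∂_2 − rank ∂_3 = (4 − 3) − 0 = 1, and there is no ∂_3, so H_2 = Z.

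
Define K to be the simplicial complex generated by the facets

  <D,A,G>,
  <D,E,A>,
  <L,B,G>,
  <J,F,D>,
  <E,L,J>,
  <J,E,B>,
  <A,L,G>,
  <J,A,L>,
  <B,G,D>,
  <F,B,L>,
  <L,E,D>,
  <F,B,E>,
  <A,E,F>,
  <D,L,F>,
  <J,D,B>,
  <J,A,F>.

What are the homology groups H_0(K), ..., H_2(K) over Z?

H_0 ≅ Z,  H_1 ≅ Z^2,  H_2 ≅ Z.

Fix the vertex order A < B < D < E < F < G < J < L and write every simplex with vertices in increasing order. Then dim K = 2 and the simplices of K are:

  0-simplices (8): A, B, D, E, F, G, J, L
  1-simplices (24): AD, AE, AF, AG, AJ, AL, BD, BE, BF, BG, BJ, BL, DE, DF, DG, DJ, DL, EF, EJ, EL, FJ, FL, GL, JL
  2-simplices (16): ADE, ADG, AEF, AFJ, AGL, AJL, BDG, BDJ, BEF, BEJ, BFL, BGL, DEL, DFJ, DFL, EJL

giving chain groups C_0 ≅ Z^8, C_1 ≅ Z^24, C_2 ≅ Z^16.

∂_1: C_1 → C_0 maps an edge to its endpoints' difference, ∂[p,q] = q − p. For instance
  ∂GL = L − G.
This gives a 8×24 integer matrix of rank 7; reducing to Smith normal form yields diagonal entries (1,1,1,1,1,1,1).

Boundary ∂_2: C_2 → C_1 acts by ∂[p,q,r] = [q,r] − [p,r] + [p,q]. For instance
  ∂AGL = GL − AL + AG,
  ∂AJL = JL − AL + AJ.
As a 24×16 matrix over Z this has rank 15, with invariant factors (1,1,1,1,1,1,1,1,1,1,1,1,1,1,1).

Reading off H_k = ker ∂_k / im ∂_{k+1}:

  H_0: rank C_0 − rank ∂_1 = 8 − 7 = 1, and the invariant factors of ∂_1 are all 1, so H_0 ≅ Z.
  H_1: rank ker ∂_1 − rank ∂_2 = (24 − 7) − 15 = 2, and the invariant factors of ∂_2 are all 1, so H_1 ≅ Z^2.
  H_2: rank ker ∂_2 − rank ∂_3 = (16 − 15) − 0 = 1, and there is no ∂_3, so H_2 ≅ Z.

(K is a triangulation of the torus T^2.)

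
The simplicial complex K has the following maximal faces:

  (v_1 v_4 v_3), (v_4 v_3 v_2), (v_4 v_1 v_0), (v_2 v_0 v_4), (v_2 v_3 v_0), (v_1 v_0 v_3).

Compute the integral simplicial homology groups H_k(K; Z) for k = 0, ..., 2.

H_0 ≅ Z,  H_1 = 0,  H_2 ≅ Z.

Take the total order v_0 < v_1 < v_2 < v_3 < v_4 on the vertex set. Then K (dimension 2) consists of the simplices:

  0-simplices (5): [v_0], [v_1], [v_2], [v_3], [v_4]
  1-simplices (9): [v_0,v_1], [v_0,v_2], [v_0,v_3], [v_0,v_4], [v_1,v_3], [v_1,v_4], [v_2,v_3], [v_2,v_4], [v_3,v_4]
  2-simplices (6): [v_0,v_1,v_3], [v_0,v_1,v_4], [v_0,v_2,v_3], [v_0,v_2,v_4], [v_1,v_3,v_4], [v_2,v_3,v_4]

so the chain groups are C_0 ≅ Z^5, C_1 ≅ Z^9, C_2 ≅ Z^6.

Boundary ∂_1: C_1 → C_0 maps an edge to its endpoints' difference, ∂[p,q] = q − p.
This gives a 5×9 integer matrix of rank 4; reducing to Smith normal form yields diagonal entries (1,1,1,1).

The boundary map ∂_2: C_2 → C_1 acts by ∂[p,q,r] = [q,r] − [p,r] + [p,q]. For instance
  ∂[v_2,v_3,v_4] = [v_3,v_4] − [v_2,v_4] + [v_2,v_3],
  ∂[v_0,v_2,v_4] = [v_2,v_4] − [v_0,v_4] + [v_0,v_2].
This gives a 9×6 integer matrix of rank 5; reducing to Smith normal form yields diagonal entries (1,1,1,1,1).

Now H_k = ker ∂_k / im ∂_{k+1}, so:

  H_0: rank C_0 − rank ∂_1 = 5 − 4 = 1, and the invariant factors of ∂_1 are all 1, so H_0 ≅ Z.
  H_1: rank ker ∂_1 − rank ∂_2 = (9 − 4) − 5 = 0, and the invariant factors of ∂_2 are all 1, so H_1 ≅ 0.
  H_2: rank ker ∂_2 − rank ∂_3 = (6 − 5) − 0 = 1, and there is no ∂_3, so H_2 ≅ Z.

(K is a triangulation of the 2-sphere S^2.)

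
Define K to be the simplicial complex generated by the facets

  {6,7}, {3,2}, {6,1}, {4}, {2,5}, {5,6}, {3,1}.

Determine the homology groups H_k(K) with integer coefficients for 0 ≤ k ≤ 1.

Fix the vertex order 1 < 2 < 3 < 4 < 5 < 6 < 7 and write every simplex with vertices in increasing order. Then dim K = 1 and the simplices of K are:

  0-simplices (7): [1], [2], [3], [4], [5], [6], [7]
  1-simplices (6): [1,3], [1,6], [2,3], [2,5], [5,6], [6,7]

giving chain groups C_0 ≅ Z^7, C_1 ≅ Z^6.

The boundary map ∂_1: C_1 → C_0 sends each edge [p,q] (with p < q) to q − p.
As a 7×6 matrix over Z this has rank 5, with invariant factors (1,1,1,1,1).

Computing H_k = (kernel of ∂_k) / (image of ∂_{k+1}):

  H_0: rank C_0 − rank ∂_1 = 7 − 5 = 2, and the invariant factors of ∂_1 are all 1, so H_0 ≅ Z^2.
  H_1: rank ker ∂_1 − rank ∂_2 = (6 − 5) − 0 = 1, and there is no ∂_2, so H_1 ≅ Z.

As a check, the Euler characteristic is 7 − 6 = 1, which agrees with 2 − 1 = 1.

H_0 = Z^2,  H_1 = Z.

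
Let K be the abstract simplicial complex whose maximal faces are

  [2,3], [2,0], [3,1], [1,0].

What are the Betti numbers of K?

Fix the vertex order 0 < 1 < 2 < 3 and write every simplex with vertices in increasing order. Then dim K = 1 and the simplices of K are:

  0-simplices (4): [0], [1], [2], [3]
  1-simplices (4): [0,1], [0,2], [1,3], [2,3]

Hence C_0 ≅ Z^4, C_1 ≅ Z^4.

The boundary map ∂_1: C_1 → C_0 sends each edge [p,q] (with p < q) to q − p.
This gives a 4×4 integer matrix of rank 3; reducing to Smith normal form yields diagonal entries (1,1,1).

Computing H_k = (kernel of ∂_k) / (image of ∂_{k+1}):

  H_0: rank C_0 − rank ∂_1 = 4 − 3 = 1, and the invariant factors of ∂_1 are all 1, so H_0 ≅ Z.
  H_1: rank ker ∂_1 − rank ∂_2 = (4 − 3) − 0 = 1, and there is no ∂_2, so H_1 ≅ Z.

(K is a triangulation of the circle S^1.)

Hence the Betti numbers are b_0 = 1, b_1 = 1.

b_0 = 1, b_1 = 1.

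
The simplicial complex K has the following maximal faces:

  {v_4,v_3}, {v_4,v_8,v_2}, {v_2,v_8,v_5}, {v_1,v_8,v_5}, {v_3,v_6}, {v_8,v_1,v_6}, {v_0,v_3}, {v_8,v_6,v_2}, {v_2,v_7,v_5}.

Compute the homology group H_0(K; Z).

Order the vertices as v_0 < v_1 < v_2 < v_3 < v_4 < v_5 < v_6 < v_7 < v_8. Listing each simplex with vertices in this order, K has dimension 2 with simplices:

  0-simplices (9): [v_0], [v_1], [v_2], [v_3], [v_4], [v_5], [v_6], [v_7], [v_8]
  1-simplices (15): (15 of them)
  2-simplices (6): [v_1,v_5,v_8], [v_1,v_6,v_8], [v_2,v_4,v_8], [v_2,v_5,v_7], [v_2,v_5,v_8], [v_2,v_6,v_8]

so the chain groups are C_0 ≅ Z^9, C_1 ≅ Z^15, C_2 ≅ Z^6.

The boundary map ∂_1: C_1 → C_0 sends each edge [p,q] (with p < q) to q − p. For instance
  ∂[v_1,v_6] = [v_6] − [v_1].
This gives a 9×15 integer matrix of rank 8; reducing to Smith normal form yields diagonal entries (1,1,1,1,1,1,1,1).

∂_2: C_2 → C_1 maps a triangle to the signed sum of its edges. For instance
  ∂[v_2,v_5,v_7] = [v_5,v_7] − [v_2,v_7] + [v_2,v_5],
  ∂[v_1,v_6,v_8] = [v_6,v_8] − [v_1,v_8] + [v_1,v_6].
The resulting 15×6 matrix has rank 6, and its Smith normal form has invariant factors (1,1,1,1,1,1).

From H_k ≅ ker(∂_k) / im(∂_{k+1}) we obtain:

  H_0: rank C_0 − rank ∂_1 = 9 − 8 = 1, and the invariant factors of ∂_1 are all 1, so H_0 = Z.

H_0 ≅ Z.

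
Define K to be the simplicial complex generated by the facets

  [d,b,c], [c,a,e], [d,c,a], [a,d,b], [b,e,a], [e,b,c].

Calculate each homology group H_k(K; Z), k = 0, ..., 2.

Order the vertices as a < b < c < d < e. Listing each simplex with vertices in this order, K has dimension 2 with simplices:

  0-simplices (5): a, b, c, d, e
  1-simplices (9): ab, ac, ad, ae, bc, bd, be, cd, ce
  2-simplices (6): abd, abe, acd, ace, bcd, bce

Hence C_0 ≅ Z^5, C_1 ≅ Z^9, C_2 ≅ Z^6.

Boundary ∂_1: C_1 → C_0 sends each edge [p,q] (with p < q) to q − p.
The resulting 5×9 matrix has rank 4, and its Smith normal form has invariant factors (1,1,1,1).

Boundary ∂_2: C_2 → C_1 acts by ∂[p,q,r] = [q,r] − [p,r] + [p,q]. For instance
  ∂bce = ce − be + bc,
  ∂abe = be − ae + ab.
As a 9×6 matrix over Z this has rank 5, with invariant factors (1,1,1,1,1).

From H_k ≅ ker(∂_k) / im(∂_{k+1}) we obtain:

  H_0: rank C_0 − rank ∂_1 = 5 − 4 = 1, and the invariant factors of ∂_1 are all 1, so H_0 = Z.
  H_1: rank ker ∂_1 − rank ∂_2 = (9 − 4) − 5 = 0, and the invariant factors of ∂_2 are all 1, so H_1 = 0.
  H_2: rank ker ∂_2 − rank ∂_3 = (6 − 5) − 0 = 1, and there is no ∂_3, so H_2 = Z.

H_0 = Z,  H_1 = 0,  H_2 = Z.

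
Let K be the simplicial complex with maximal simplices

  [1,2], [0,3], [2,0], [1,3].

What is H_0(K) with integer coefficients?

Order the vertices as 0 < 1 < 2 < 3. Listing each simplex with vertices in this order, K has dimension 1 with simplices:

  0-simplices (4): [0], [1], [2], [3]
  1-simplices (4): [0,2], [0,3], [1,2], [1,3]

so the chain groups are C_0 ≅ Z^4, C_1 ≅ Z^4.

The boundary map ∂_1: C_1 → C_0 is given by ∂[p,q] = [q] − [p]. For instance
  ∂[1,3] = [3] − [1].
This gives a 4×4 integer matrix of rank 3; reducing to Smith normal form yields diagonal entries (1,1,1).

From H_k ≅ ker(∂_k) / im(∂_{k+1}) we obtain:

  H_0: rank C_0 − rank ∂_1 = 4 − 3 = 1, and the invariant factors of ∂_1 are all 1, so H_0 = Z.

(K is a triangulation of the circle S^1.)

H_0 = Z.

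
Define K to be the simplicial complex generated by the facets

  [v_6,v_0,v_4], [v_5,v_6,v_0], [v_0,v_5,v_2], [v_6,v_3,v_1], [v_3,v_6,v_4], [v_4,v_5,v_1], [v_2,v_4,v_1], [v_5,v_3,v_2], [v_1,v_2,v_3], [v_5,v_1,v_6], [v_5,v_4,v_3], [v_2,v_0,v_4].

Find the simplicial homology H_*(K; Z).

Fix the vertex order v_0 < v_1 < v_2 < v_3 < v_4 < v_5 < v_6 and write every simplex with vertices in increasing order. Then dim K = 2 and the simplices of K are:

  0-simplices (7): [v_0], [v_1], [v_2], [v_3], [v_4], [v_5], [v_6]
  1-simplices (18): (18 of them)
  2-simplices (12): (12 of them)

Hence C_0 ≅ Z^7, C_1 ≅ Z^18, C_2 ≅ Z^12.

∂_1: C_1 → C_0 maps an edge to its endpoints' difference, ∂[p,q] = q − p. For instance
  ∂[v_1,v_6] = [v_6] − [v_1].
This gives a 7×18 integer matrix of rank 6; reducing to Smith normal form yields diagonal entries (1,1,1,1,1,1).

Boundary ∂_2: C_2 → C_1 sends each 2-simplex [p,q,r] to [q,r] − [p,r] + [p,q]. For instance
  ∂[v_1,v_2,v_3] = [v_2,v_3] − [v_1,v_3] + [v_1,v_2],
  ∂[v_1,v_4,v_5] = [v_4,v_5] − [v_1,v_5] + [v_1,v_4].
The resulting 18×12 matrix has rank 12, and its Smith normal form has invariant factors (1,1,1,1,1,1,1,1,1,1,1,2).

Now H_k = ker ∂_k / im ∂_{k+1}, so:

  H_0: rank C_0 − rank ∂_1 = 7 − 6 = 1, and the invariant factors of ∂_1 are all 1, so H_0 ≅ Z.
  H_1: rank ker ∂_1 − rank ∂_2 = (18 − 6) − 12 = 0, and ∂_2 has invariant factor 2 > 1, so H_1 ≅ Z/2.
  H_2: rank ker ∂_2 − rank ∂_3 = (12 − 12) − 0 = 0, and there is no ∂_3, so H_2 ≅ 0.

H_0 ≅ Z,  H_1 ≅ Z/2,  H_2 = 0.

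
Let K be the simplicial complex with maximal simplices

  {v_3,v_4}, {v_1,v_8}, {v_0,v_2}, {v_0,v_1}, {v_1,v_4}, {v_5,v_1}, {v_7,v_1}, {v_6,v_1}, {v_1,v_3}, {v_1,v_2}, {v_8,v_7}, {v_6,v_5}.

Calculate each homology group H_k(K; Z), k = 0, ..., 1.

H_0 ≅ Z,  H_1 ≅ Z^4.

Take the total order v_0 < v_1 < v_2 < v_3 < v_4 < v_5 < v_6 < v_7 < v_8 on the vertex set. Then K (dimension 1) consists of the simplices:

  0-simplices (9): [v_0], [v_1], [v_2], [v_3], [v_4], [v_5], [v_6], [v_7], [v_8]
  1-simplices (12): [v_0,v_1], [v_0,v_2], [v_1,v_2], [v_1,v_3], [v_1,v_4], [v_1,v_5], [v_1,v_6], [v_1,v_7], [v_1,v_8], [v_3,v_4], [v_5,v_6], [v_7,v_8]

Hence C_0 ≅ Z^9, C_1 ≅ Z^12.

Boundary ∂_1: C_1 → C_0 maps an edge to its endpoints' difference, ∂[p,q] = q − p.
This gives a 9×12 integer matrix of rank 8; reducing to Smith normal form yields diagonal entries (1,1,1,1,1,1,1,1).

Reading off H_k = ker ∂_k / im ∂_{k+1}:

  H_0: rank C_0 − rank ∂_1 = 9 − 8 = 1, and the invariant factors of ∂_1 are all 1, so H_0 ≅ Z.
  H_1: rank ker ∂_1 − rank ∂_2 = (12 − 8) − 0 = 4, and there is no ∂_2, so H_1 ≅ Z^4.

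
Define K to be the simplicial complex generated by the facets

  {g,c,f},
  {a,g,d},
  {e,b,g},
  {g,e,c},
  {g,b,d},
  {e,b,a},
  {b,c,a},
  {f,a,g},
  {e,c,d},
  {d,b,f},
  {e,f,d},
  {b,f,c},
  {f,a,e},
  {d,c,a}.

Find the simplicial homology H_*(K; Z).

H_0 = Z,  H_1 = Z^2,  H_2 = Z.

Order the vertices as a < b < c < d < e < f < g. Listing each simplex with vertices in this order, K has dimension 2 with simplices:

  0-simplices (7): a, b, c, d, e, f, g
  1-simplices (21): ab, ac, ad, ae, af, ag, bc, bd, be, bf, bg, cd, ce, cf, cg, de, df, dg, ef, eg, fg
  2-simplices (14): abc, abe, acd, adg, aef, afg, bcf, bdf, bdg, beg, cde, ceg, cfg, def

Hence C_0 ≅ Z^7, C_1 ≅ Z^21, C_2 ≅ Z^14.

∂_1: C_1 → C_0 is given by ∂[p,q] = [q] − [p]. For instance
  ∂bd = d − b.
This gives a 7×21 integer matrix of rank 6; reducing to Smith normal form yields diagonal entries (1,1,1,1,1,1).

Boundary ∂_2: C_2 → C_1 sends each 2-simplex [p,q,r] to [q,r] − [p,r] + [p,q]. For instance
  ∂adg = dg − ag + ad,
  ∂acd = cd − ad + ac.
As a 21×14 matrix over Z this has rank 13, with invariant factors (1,1,1,1,1,1,1,1,1,1,1,1,1).

Reading off H_k = ker ∂_k / im ∂_{k+1}:

  H_0: rank C_0 − rank ∂_1 = 7 − 6 = 1, and the invariant factors of ∂_1 are all 1, so H_0 = Z.
  H_1: rank ker ∂_1 − rank ∂_2 = (21 − 6) − 13 = 2, and the invariant factors of ∂_2 are all 1, so H_1 = Z^2.
  H_2: rank ker ∂_2 − rank ∂_3 = (14 − 13) − 0 = 1, and there is no ∂_3, so H_2 = Z.

(K is a triangulation of the torus T^2.)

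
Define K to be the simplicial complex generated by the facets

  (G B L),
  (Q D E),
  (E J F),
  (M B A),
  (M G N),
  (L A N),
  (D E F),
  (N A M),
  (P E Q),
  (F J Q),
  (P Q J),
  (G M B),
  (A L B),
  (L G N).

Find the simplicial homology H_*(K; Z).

We work with the vertex ordering A < B < D < E < F < G < J < L < M < N < P < Q. The simplices of K, each written with vertices in increasing order, are:

  0-simplices (12): A, B, D, E, F, G, J, L, M, N, P, Q
  1-simplices (24): AB, AL, AM, AN, BG, BL, BM, DE, DF, DQ, EF, EJ, EP, EQ, FJ, FQ, GL, GM, GN, JP, JQ, LN, MN, PQ
  2-simplices (14): ABL, ABM, ALN, AMN, BGL, BGM, DEF, DEQ, EFJ, EPQ, FJQ, GLN, GMN, JPQ

Hence C_0 ≅ Z^12, C_1 ≅ Z^24, C_2 ≅ Z^14.

Boundary ∂_1: C_1 → C_0 maps an edge to its endpoints' difference, ∂[p,q] = q − p. For instance
  ∂DF = F − D.
As a 12×24 matrix over Z this has rank 10, with invariant factors (1,1,1,1,1,1,1,1,1,1).

The boundary map ∂_2: C_2 → C_1 sends each 2-simplex [p,q,r] to [q,r] − [p,r] + [p,q]. For instance
  ∂GMN = MN − GN + GM,
  ∂JPQ = PQ − JQ + JP.
The 24×14 boundary matrix has rank 13 and Smith normal form diag(1,1,1,1,1,1,1,1,1,1,1,1,1).

Computing H_k = (kernel of ∂_k) / (image of ∂_{k+1}):

  H_0: rank C_0 − rank ∂_1 = 12 − 10 = 2, and the invariant factors of ∂_1 are all 1, so H_0 = Z^2.
  H_1: rank ker ∂_1 − rank ∂_2 = (24 − 10) − 13 = 1, and the invariant factors of ∂_2 are all 1, so H_1 = Z.
  H_2: rank ker ∂_2 − rank ∂_3 = (14 − 13) − 0 = 1, and there is no ∂_3, so H_2 = Z.

As a check, the Euler characteristic is 12 − 24 + 14 = 2, which agrees with 2 − 1 + 1 = 2.

H_0 ≅ Z^2,  H_1 ≅ Z,  H_2 ≅ Z.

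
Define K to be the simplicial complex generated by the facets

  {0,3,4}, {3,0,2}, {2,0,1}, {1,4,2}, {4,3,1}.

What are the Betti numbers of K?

b_0 = 1, b_1 = 1, b_2 = 0.

Order the vertices as 0 < 1 < 2 < 3 < 4. Listing each simplex with vertices in this order, K has dimension 2 with simplices:

  0-simplices (5): [0], [1], [2], [3], [4]
  1-simplices (10): [0,1], [0,2], [0,3], [0,4], [1,2], [1,3], [1,4], [2,3], [2,4], [3,4]
  2-simplices (5): [0,1,2], [0,2,3], [0,3,4], [1,2,4], [1,3,4]

giving chain groups C_0 ≅ Z^5, C_1 ≅ Z^10, C_2 ≅ Z^5.

∂_1: C_1 → C_0 is given by ∂[p,q] = [q] − [p].
The 5×10 boundary matrix has rank 4 and Smith normal form diag(1,1,1,1).

The boundary map ∂_2: C_2 → C_1 sends each 2-simplex [p,q,r] to [q,r] − [p,r] + [p,q]. For instance
  ∂[0,3,4] = [3,4] − [0,4] + [0,3],
  ∂[1,3,4] = [3,4] − [1,4] + [1,3].
As a 10×5 matrix over Z this has rank 5, with invariant factors (1,1,1,1,1).

Reading off H_k = ker ∂_k / im ∂_{k+1}:

  H_0: rank C_0 − rank ∂_1 = 5 − 4 = 1, and the invariant factors of ∂_1 are all 1, so H_0 ≅ Z.
  H_1: rank ker ∂_1 − rank ∂_2 = (10 − 4) − 5 = 1, and the invariant factors of ∂_2 are all 1, so H_1 ≅ Z.
  H_2: rank ker ∂_2 − rank ∂_3 = (5 − 5) − 0 = 0, and there is no ∂_3, so H_2 ≅ 0.

As a check, the Euler characteristic is 5 − 10 + 5 = 0, which agrees with 1 − 1 + 0 = 0.

Hence the Betti numbers are b_0 = 1, b_1 = 1, b_2 = 0.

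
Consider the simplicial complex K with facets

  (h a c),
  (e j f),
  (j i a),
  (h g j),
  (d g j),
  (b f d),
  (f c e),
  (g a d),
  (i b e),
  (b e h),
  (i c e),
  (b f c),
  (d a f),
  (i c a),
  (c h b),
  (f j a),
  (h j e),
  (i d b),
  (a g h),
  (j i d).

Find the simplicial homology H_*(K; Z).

H_0 ≅ Z,  H_1 ≅ Z ⊕ Z/2,  H_2 = 0.

Fix the vertex order a < b < c < d < e < f < g < h < i < j and write every simplex with vertices in increasing order. Then dim K = 2 and the simplices of K are:

  0-simplices (10): a, b, c, d, e, f, g, h, i, j
  1-simplices (30): ac, ad, af, ag, ah, ai, aj, bc, bd, be, bf, bh, bi, ce, cf, ch, ci, df, dg, di, dj, ef, eh, ei, ej, fj, gh, gj, hj, ij
  2-simplices (20): ach, aci, adf, adg, afj, agh, aij, bcf, bch, bdf, bdi, beh, bei, cef, cei, dgj, dij, efj, ehj, ghj

so the chain groups are C_0 ≅ Z^10, C_1 ≅ Z^30, C_2 ≅ Z^20.

The boundary map ∂_1: C_1 → C_0 sends each edge [p,q] (with p < q) to q − p. For instance
  ∂bh = h − b.
The 10×30 boundary matrix has rank 9 and Smith normal form diag(1,1,1,1,1,1,1,1,1).

The boundary map ∂_2: C_2 → C_1 acts by ∂[p,q,r] = [q,r] − [p,r] + [p,q]. For instance
  ∂bei = ei − bi + be,
  ∂bch = ch − bh + bc.
As a 30×20 matrix over Z this has rank 20, with invariant factors (1,1,1,1,1,1,1,1,1,1,1,1,1,1,1,1,1,1,1,2).

From H_k ≅ ker(∂_k) / im(∂_{k+1}) we obtain:

  H_0: rank C_0 − rank ∂_1 = 10 − 9 = 1, and the invariant factors of ∂_1 are all 1, so H_0 = Z.
  H_1: rank ker ∂_1 − rank ∂_2 = (30 − 9) − 20 = 1, and ∂_2 has invariant factor 2 > 1, so H_1 = Z ⊕ Z/2.
  H_2: rank ker ∂_2 − rank ∂_3 = (20 − 20) − 0 = 0, and there is no ∂_3, so H_2 = 0.

As a check, the Euler characteristic is 10 − 30 + 20 = 0, which agrees with 1 − 1 + 0 = 0.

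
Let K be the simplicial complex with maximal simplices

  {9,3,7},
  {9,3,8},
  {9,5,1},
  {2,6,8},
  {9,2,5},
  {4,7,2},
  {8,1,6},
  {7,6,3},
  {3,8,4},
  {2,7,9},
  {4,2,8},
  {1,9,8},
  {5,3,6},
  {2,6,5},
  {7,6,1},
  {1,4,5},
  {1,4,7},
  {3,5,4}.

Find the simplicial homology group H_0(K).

H_0 = Z.

K has 9 vertices, 27 edges, 18 triangles.
rank ∂_0 = 0, rank ∂_1 = 8 ⇒ b_0 = 9 − 0 − 8 = 1; all invariant factors of ∂_1 are 1 so no torsion. So H_0 = Z.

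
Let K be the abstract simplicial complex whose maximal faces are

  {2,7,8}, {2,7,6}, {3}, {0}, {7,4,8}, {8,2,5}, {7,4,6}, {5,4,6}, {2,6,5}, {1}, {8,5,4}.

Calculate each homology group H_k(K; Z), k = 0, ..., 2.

H_0 = Z^4,  H_1 = 0,  H_2 = Z.

Order the vertices as 0 < 1 < 2 < 3 < 4 < 5 < 6 < 7 < 8. Listing each simplex with vertices in this order, K has dimension 2 with simplices:

  0-simplices (9): [0], [1], [2], [3], [4], [5], [6], [7], [8]
  1-simplices (12): [2,5], [2,6], [2,7], [2,8], [4,5], [4,6], [4,7], [4,8], [5,6], [5,8], [6,7], [7,8]
  2-simplices (8): [2,5,6], [2,5,8], [2,6,7], [2,7,8], [4,5,6], [4,5,8], [4,6,7], [4,7,8]

Hence C_0 ≅ Z^9, C_1 ≅ Z^12, C_2 ≅ Z^8.

Boundary ∂_1: C_1 → C_0 maps an edge to its endpoints' difference, ∂[p,q] = q − p.
The 9×12 boundary matrix has rank 5 and Smith normal form diag(1,1,1,1,1).

Boundary ∂_2: C_2 → C_1 sends each 2-simplex [p,q,r] to [q,r] − [p,r] + [p,q]. For instance
  ∂[2,6,7] = [6,7] − [2,7] + [2,6],
  ∂[4,7,8] = [7,8] − [4,8] + [4,7].
As a 12×8 matrix over Z this has rank 7, with invariant factors (1,1,1,1,1,1,1).

From H_k ≅ ker(∂_k) / im(∂_{k+1}) we obtain:

  H_0: rank C_0 − rank ∂_1 = 9 − 5 = 4, and the invariant factors of ∂_1 are all 1, so H_0 = Z^4.
  H_1: rank ker ∂_1 − rank ∂_2 = (12 − 5) − 7 = 0, and the invariant factors of ∂_2 are all 1, so H_1 = 0.
  H_2: rank ker ∂_2 − rank ∂_3 = (8 − 7) − 0 = 1, and there is no ∂_3, so H_2 = Z.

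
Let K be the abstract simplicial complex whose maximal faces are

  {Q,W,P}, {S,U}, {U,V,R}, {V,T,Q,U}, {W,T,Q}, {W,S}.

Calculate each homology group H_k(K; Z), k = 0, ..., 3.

H_0 ≅ Z,  H_1 ≅ Z,  H_2 = 0,  H_3 = 0.

Fix the vertex order P < Q < R < S < T < U < V < W and write every simplex with vertices in increasing order. Then dim K = 3 and the simplices of K are:

  0-simplices (8): P, Q, R, S, T, U, V, W
  1-simplices (14): PQ, PW, QT, QU, QV, QW, RU, RV, SU, SW, TU, TV, TW, UV
  2-simplices (7): PQW, QTU, QTV, QTW, QUV, RUV, TUV
  3-simplices (1): QTUV

Hence C_0 ≅ Z^8, C_1 ≅ Z^14, C_2 ≅ Z^7, C_3 ≅ Z^1.

Boundary ∂_1: C_1 → C_0 sends each edge [p,q] (with p < q) to q − p.
This gives a 8×14 integer matrix of rank 7; reducing to Smith normal form yields diagonal entries (1,1,1,1,1,1,1).

∂_2: C_2 → C_1 sends each 2-simplex [p,q,r] to [q,r] − [p,r] + [p,q]. For instance
  ∂QTW = TW − QW + QT,
  ∂QTV = TV − QV + QT.
The resulting 14×7 matrix has rank 6, and its Smith normal form has invariant factors (1,1,1,1,1,1).

∂_3: C_3 → C_2 sends each 3-simplex σ to the alternating sum Σ_i (−1)^i (σ with its i-th vertex removed). For instance
  ∂QTUV = TUV − QUV + QTV − QTU.
The resulting 7×1 matrix has rank 1, and its Smith normal form has invariant factors (1).

From H_k ≅ ker(∂_k) / im(∂_{k+1}) we obtain:

  H_0: rank C_0 − rank ∂_1 = 8 − 7 = 1, and the invariant factors of ∂_1 are all 1, so H_0 ≅ Z.
  H_1: rank ker ∂_1 − rank ∂_2 = (14 − 7) − 6 = 1, and the invariant factors of ∂_2 are all 1, so H_1 ≅ Z.
  H_2: rank ker ∂_2 − rank ∂_3 = (7 − 6) − 1 = 0, and the invariant factors of ∂_3 are all 1, so H_2 ≅ 0.
  H_3: rank ker ∂_3 − rank ∂_4 = (1 − 1) − 0 = 0, and there is no ∂_4, so H_3 ≅ 0.

As a check, the Euler characteristic is 8 − 14 + 7 − 1 = 0, which agrees with 1 − 1 + 0 − 0 = 0.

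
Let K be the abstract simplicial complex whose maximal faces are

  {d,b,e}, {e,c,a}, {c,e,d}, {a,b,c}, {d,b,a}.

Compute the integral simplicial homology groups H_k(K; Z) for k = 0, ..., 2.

K has 5 vertices, 10 edges, 5 triangles.
rank ∂_0 = 0, rank ∂_1 = 4 ⇒ b_0 = 5 − 0 − 4 = 1; all invariant factors of ∂_1 are 1 so no torsion. So H_0 ≅ Z.
rank ∂_1 = 4, rank ∂_2 = 5 ⇒ b_1 = 10 − 4 − 5 = 1; all invariant factors of ∂_2 are 1 so no torsion. So H_1 ≅ Z.
rank ∂_2 = 5, rank ∂_3 = 0 ⇒ b_2 = 5 − 5 − 0 = 0. So H_2 ≅ 0.

H_0 ≅ Z,  H_1 ≅ Z,  H_2 = 0.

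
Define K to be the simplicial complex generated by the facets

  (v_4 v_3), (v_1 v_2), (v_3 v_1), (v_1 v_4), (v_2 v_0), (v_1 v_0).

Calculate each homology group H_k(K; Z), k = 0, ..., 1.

H_0 ≅ Z,  H_1 ≅ Z^2.

Order the vertices as v_0 < v_1 < v_2 < v_3 < v_4. Listing each simplex with vertices in this order, K has dimension 1 with simplices:

  0-simplices (5): [v_0], [v_1], [v_2], [v_3], [v_4]
  1-simplices (6): [v_0,v_1], [v_0,v_2], [v_1,v_2], [v_1,v_3], [v_1,v_4], [v_3,v_4]

Hence C_0 ≅ Z^5, C_1 ≅ Z^6.

∂_1: C_1 → C_0 sends each edge [p,q] (with p < q) to q − p. For instance
  ∂[v_0,v_2] = [v_2] − [v_0].
As a 5×6 matrix over Z this has rank 4, with invariant factors (1,1,1,1).

Reading off H_k = ker ∂_k / im ∂_{k+1}:

  H_0: rank C_0 − rank ∂_1 = 5 − 4 = 1, and the invariant factors of ∂_1 are all 1, so H_0 = Z.
  H_1: rank ker ∂_1 − rank ∂_2 = (6 − 4) − 0 = 2, and there is no ∂_2, so H_1 = Z^2.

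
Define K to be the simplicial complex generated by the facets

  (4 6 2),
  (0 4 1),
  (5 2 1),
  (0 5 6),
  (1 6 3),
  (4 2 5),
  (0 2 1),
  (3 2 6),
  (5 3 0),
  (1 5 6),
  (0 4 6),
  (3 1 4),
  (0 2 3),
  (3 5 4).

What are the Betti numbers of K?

b_0 = 1, b_1 = 2, b_2 = 1.

K has 7 vertices, 21 edges, 14 triangles.
rank ∂_0 = 0, rank ∂_1 = 6 ⇒ b_0 = 7 − 0 − 6 = 1; all invariant factors of ∂_1 are 1 so no torsion. So H_0 ≅ Z.
rank ∂_1 = 6, rank ∂_2 = 13 ⇒ b_1 = 21 − 6 − 13 = 2; all invariant factors of ∂_2 are 1 so no torsion. So H_1 ≅ Z^2.
rank ∂_2 = 13, rank ∂_3 = 0 ⇒ b_2 = 14 − 13 − 0 = 1. So H_2 ≅ Z.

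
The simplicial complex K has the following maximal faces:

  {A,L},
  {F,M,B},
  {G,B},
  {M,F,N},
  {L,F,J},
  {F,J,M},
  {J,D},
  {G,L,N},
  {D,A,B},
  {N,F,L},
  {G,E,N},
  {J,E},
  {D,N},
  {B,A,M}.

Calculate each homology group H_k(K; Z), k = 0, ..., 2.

We work with the vertex ordering A < B < D < E < F < G < J < L < M < N. The simplices of K, each written with vertices in increasing order, are:

  0-simplices (10): A, B, D, E, F, G, J, L, M, N
  1-simplices (23): AB, AD, AL, AM, BD, BF, BG, BM, DJ, DN, EG, EJ, EN, FJ, FL, FM, FN, GL, GN, JL, JM, LN, MN
  2-simplices (9): ABD, ABM, BFM, EGN, FJL, FJM, FLN, FMN, GLN

so the chain groups are C_0 ≅ Z^10, C_1 ≅ Z^23, C_2 ≅ Z^9.

The boundary map ∂_1: C_1 → C_0 maps an edge to its endpoints' difference, ∂[p,q] = q − p. For instance
  ∂EG = G − E.
As a 10×23 matrix over Z this has rank 9, with invariant factors (1,1,1,1,1,1,1,1,1).

∂_2: C_2 → C_1 acts by ∂[p,q,r] = [q,r] − [p,r] + [p,q]. For instance
  ∂FJM = JM − FM + FJ,
  ∂FJL = JL − FL + FJ.
This gives a 23×9 integer matrix of rank 9; reducing to Smith normal form yields diagonal entries (1,1,1,1,1,1,1,1,1).

Reading off H_k = ker ∂_k / im ∂_{k+1}:

  H_0: rank C_0 − rank ∂_1 = 10 − 9 = 1, and the invariant factors of ∂_1 are all 1, so H_0 ≅ Z.
  H_1: rank ker ∂_1 − rank ∂_2 = (23 − 9) − 9 = 5, and the invariant factors of ∂_2 are all 1, so H_1 ≅ Z^5.
  H_2: rank ker ∂_2 − rank ∂_3 = (9 − 9) − 0 = 0, and there is no ∂_3, so H_2 ≅ 0.

H_0 ≅ Z,  H_1 ≅ Z^5,  H_2 = 0.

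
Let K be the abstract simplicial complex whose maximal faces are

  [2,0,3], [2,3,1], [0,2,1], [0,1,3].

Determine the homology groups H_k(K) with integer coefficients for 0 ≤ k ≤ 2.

Fix the vertex order 0 < 1 < 2 < 3 and write every simplex with vertices in increasing order. Then dim K = 2 and the simplices of K are:

  0-simplices (4): [0], [1], [2], [3]
  1-simplices (6): [0,1], [0,2], [0,3], [1,2], [1,3], [2,3]
  2-simplices (4): [0,1,2], [0,1,3], [0,2,3], [1,2,3]

so the chain groups are C_0 ≅ Z^4, C_1 ≅ Z^6, C_2 ≅ Z^4.

∂_1: C_1 → C_0 maps an edge to its endpoints' difference, ∂[p,q] = q − p. For instance
  ∂[1,2] = [2] − [1].
As a 4×6 matrix over Z this has rank 3, with invariant factors (1,1,1).

The boundary map ∂_2: C_2 → C_1 maps a triangle to the signed sum of its edges. For instance
  ∂[0,2,3] = [2,3] − [0,3] + [0,2],
  ∂[0,1,3] = [1,3] − [0,3] + [0,1].
The resulting 6×4 matrix has rank 3, and its Smith normal form has invariant factors (1,1,1).

From H_k ≅ ker(∂_k) / im(∂_{k+1}) we obtain:

  H_0: rank C_0 − rank ∂_1 = 4 − 3 = 1, and the invariant factors of ∂_1 are all 1, so H_0 = Z.
  H_1: rank ker ∂_1 − rank ∂_2 = (6 − 3) − 3 = 0, and the invariant factors of ∂_2 are all 1, so H_1 = 0.
  H_2: rank ker ∂_2 − rank ∂_3 = (4 − 3) − 0 = 1, and there is no ∂_3, so H_2 = Z.

H_0 = Z,  H_1 = 0,  H_2 = Z.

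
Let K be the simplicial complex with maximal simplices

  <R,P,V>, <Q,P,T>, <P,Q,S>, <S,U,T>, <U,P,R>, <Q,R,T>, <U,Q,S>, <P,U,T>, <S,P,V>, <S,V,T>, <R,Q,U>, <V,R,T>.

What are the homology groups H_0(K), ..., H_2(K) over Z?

Order the vertices as P < Q < R < S < T < U < V. Listing each simplex with vertices in this order, K has dimension 2 with simplices:

  0-simplices (7): P, Q, R, S, T, U, V
  1-simplices (18): PQ, PR, PS, PT, PU, PV, QR, QS, QT, QU, RT, RU, RV, ST, SU, SV, TU, TV
  2-simplices (12): PQS, PQT, PRU, PRV, PSV, PTU, QRT, QRU, QSU, RTV, STU, STV

Hence C_0 ≅ Z^7, C_1 ≅ Z^18, C_2 ≅ Z^12.

Boundary ∂_1: C_1 → C_0 maps an edge to its endpoints' difference, ∂[p,q] = q − p. For instance
  ∂QU = U − Q.
As a 7×18 matrix over Z this has rank 6, with invariant factors (1,1,1,1,1,1).

Boundary ∂_2: C_2 → C_1 maps a triangle to the signed sum of its edges. For instance
  ∂PRV = RV − PV + PR,
  ∂PSV = SV − PV + PS.
As a 18×12 matrix over Z this has rank 12, with invariant factors (1,1,1,1,1,1,1,1,1,1,1,2).

From H_k ≅ ker(∂_k) / im(∂_{k+1}) we obtain:

  H_0: rank C_0 − rank ∂_1 = 7 − 6 = 1, and the invariant factors of ∂_1 are all 1, so H_0 ≅ Z.
  H_1: rank ker ∂_1 − rank ∂_2 = (18 − 6) − 12 = 0, and ∂_2 has invariant factor 2 > 1, so H_1 ≅ Z/2Z.
  H_2: rank ker ∂_2 − rank ∂_3 = (12 − 12) − 0 = 0, and there is no ∂_3, so H_2 ≅ 0.

As a check, the Euler characteristic is 7 − 18 + 12 = 1, which agrees with 1 − 0 + 0 = 1.

H_0 = Z,  H_1 = Z/2Z,  H_2 = 0.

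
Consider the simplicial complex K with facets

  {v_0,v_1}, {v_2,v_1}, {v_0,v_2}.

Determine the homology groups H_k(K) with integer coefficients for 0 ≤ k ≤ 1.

Take the total order v_0 < v_1 < v_2 on the vertex set. Then K (dimension 1) consists of the simplices:

  0-simplices (3): [v_0], [v_1], [v_2]
  1-simplices (3): [v_0,v_1], [v_0,v_2], [v_1,v_2]

Hence C_0 ≅ Z^3, C_1 ≅ Z^3.

The boundary map ∂_1: C_1 → C_0 maps an edge to its endpoints' difference, ∂[p,q] = q − p. For instance
  ∂[v_0,v_2] = [v_2] − [v_0].
The resulting 3×3 matrix has rank 2, and its Smith normal form has invariant factors (1,1).

From H_k ≅ ker(∂_k) / im(∂_{k+1}) we obtain:

  H_0: rank C_0 − rank ∂_1 = 3 − 2 = 1, and the invariant factors of ∂_1 are all 1, so H_0 = Z.
  H_1: rank ker ∂_1 − rank ∂_2 = (3 − 2) − 0 = 1, and there is no ∂_2, so H_1 = Z.

H_0 = Z,  H_1 = Z.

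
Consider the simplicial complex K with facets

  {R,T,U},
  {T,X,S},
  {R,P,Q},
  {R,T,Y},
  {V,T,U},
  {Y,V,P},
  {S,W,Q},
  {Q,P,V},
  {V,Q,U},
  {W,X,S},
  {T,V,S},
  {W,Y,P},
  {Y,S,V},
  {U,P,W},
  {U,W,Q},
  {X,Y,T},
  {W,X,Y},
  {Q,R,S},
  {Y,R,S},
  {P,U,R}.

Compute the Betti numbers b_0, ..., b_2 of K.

We work with the vertex ordering P < Q < R < S < T < U < V < W < X < Y. The simplices of K, each written with vertices in increasing order, are:

  0-simplices (10): P, Q, R, S, T, U, V, W, X, Y
  1-simplices (30): PQ, PR, PU, PV, PW, PY, QR, QS, QU, QV, QW, RS, RT, RU, RY, ST, SV, SW, SX, SY, TU, TV, TX, TY, UV, UW, VY, WX, WY, XY
  2-simplices (20): PQR, PQV, PRU, PUW, PVY, PWY, QRS, QSW, QUV, QUW, RSY, RTU, RTY, STV, STX, SVY, SWX, TUV, TXY, WXY

so the chain groups are C_0 ≅ Z^10, C_1 ≅ Z^30, C_2 ≅ Z^20.

The boundary map ∂_1: C_1 → C_0 is given by ∂[p,q] = [q] − [p]. For instance
  ∂RY = Y − R.
This gives a 10×30 integer matrix of rank 9; reducing to Smith normal form yields diagonal entries (1,1,1,1,1,1,1,1,1).

The boundary map ∂_2: C_2 → C_1 acts by ∂[p,q,r] = [q,r] − [p,r] + [p,q]. For instance
  ∂WXY = XY − WY + WX,
  ∂PQR = QR − PR + PQ.
As a 30×20 matrix over Z this has rank 20, with invariant factors (1,1,1,1,1,1,1,1,1,1,1,1,1,1,1,1,1,1,1,2).

Now H_k = ker ∂_k / im ∂_{k+1}, so:

  H_0: rank C_0 − rank ∂_1 = 10 − 9 = 1, and the invariant factors of ∂_1 are all 1, so H_0 = Z.
  H_1: rank ker ∂_1 − rank ∂_2 = (30 − 9) − 20 = 1, and ∂_2 has invariant factor 2 > 1, so H_1 = Z ⊕ Z_2.
  H_2: rank ker ∂_2 − rank ∂_3 = (20 − 20) − 0 = 0, and there is no ∂_3, so H_2 = 0.

Hence the Betti numbers are b_0 = 1, b_1 = 1, b_2 = 0.

b_0 = 1, b_1 = 1, b_2 = 0.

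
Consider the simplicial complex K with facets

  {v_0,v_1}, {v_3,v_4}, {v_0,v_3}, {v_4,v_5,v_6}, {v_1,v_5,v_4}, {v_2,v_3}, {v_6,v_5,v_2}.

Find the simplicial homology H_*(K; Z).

Fix the vertex order v_0 < v_1 < v_2 < v_3 < v_4 < v_5 < v_6 and write every simplex with vertices in increasing order. Then dim K = 2 and the simplices of K are:

  0-simplices (7): [v_0], [v_1], [v_2], [v_3], [v_4], [v_5], [v_6]
  1-simplices (11): [v_0,v_1], [v_0,v_3], [v_1,v_4], [v_1,v_5], [v_2,v_3], [v_2,v_5], [v_2,v_6], [v_3,v_4], [v_4,v_5], [v_4,v_6], [v_5,v_6]
  2-simplices (3): [v_1,v_4,v_5], [v_2,v_5,v_6], [v_4,v_5,v_6]

so the chain groups are C_0 ≅ Z^7, C_1 ≅ Z^11, C_2 ≅ Z^3.

The boundary map ∂_1: C_1 → C_0 sends each edge [p,q] (with p < q) to q − p. For instance
  ∂[v_1,v_4] = [v_4] − [v_1].
The resulting 7×11 matrix has rank 6, and its Smith normal form has invariant factors (1,1,1,1,1,1).

Boundary ∂_2: C_2 → C_1 sends each 2-simplex [p,q,r] to [q,r] − [p,r] + [p,q]. For instance
  ∂[v_4,v_5,v_6] = [v_5,v_6] − [v_4,v_6] + [v_4,v_5],
  ∂[v_1,v_4,v_5] = [v_4,v_5] − [v_1,v_5] + [v_1,v_4].
The 11×3 boundary matrix has rank 3 and Smith normal form diag(1,1,1).

Computing H_k = (kernel of ∂_k) / (image of ∂_{k+1}):

  H_0: rank C_0 − rank ∂_1 = 7 − 6 = 1, and the invariant factors of ∂_1 are all 1, so H_0 ≅ Z.
  H_1: rank ker ∂_1 − rank ∂_2 = (11 − 6) − 3 = 2, and the invariant factors of ∂_2 are all 1, so H_1 ≅ Z^2.
  H_2: rank ker ∂_2 − rank ∂_3 = (3 − 3) − 0 = 0, and there is no ∂_3, so H_2 ≅ 0.

As a check, the Euler characteristic is 7 − 11 + 3 = -1, which agrees with 1 − 2 + 0 = -1.

H_0 = Z,  H_1 = Z^2,  H_2 = 0.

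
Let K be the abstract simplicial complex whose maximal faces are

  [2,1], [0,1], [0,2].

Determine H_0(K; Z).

H_0 ≅ Z.

Fix the vertex order 0 < 1 < 2 and write every simplex with vertices in increasing order. Then dim K = 1 and the simplices of K are:

  0-simplices (3): [0], [1], [2]
  1-simplices (3): [0,1], [0,2], [1,2]

Hence C_0 ≅ Z^3, C_1 ≅ Z^3.

The boundary map ∂_1: C_1 → C_0 is given by ∂[p,q] = [q] − [p]. For instance
  ∂[0,1] = [1] − [0].
This gives a 3×3 integer matrix of rank 2; reducing to Smith normal form yields diagonal entries (1,1).

From H_k ≅ ker(∂_k) / im(∂_{k+1}) we obtain:

  H_0: rank C_0 − rank ∂_1 = 3 − 2 = 1, and the invariant factors of ∂_1 are all 1, so H_0 = Z.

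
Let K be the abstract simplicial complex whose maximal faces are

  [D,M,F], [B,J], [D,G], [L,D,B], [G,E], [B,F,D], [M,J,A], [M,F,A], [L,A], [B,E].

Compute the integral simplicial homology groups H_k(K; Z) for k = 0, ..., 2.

K has 9 vertices, 16 edges, 5 triangles.
rank ∂_0 = 0, rank ∂_1 = 8 ⇒ b_0 = 9 − 0 − 8 = 1; all invariant factors of ∂_1 are 1 so no torsion. So H_0 = Z.
rank ∂_1 = 8, rank ∂_2 = 5 ⇒ b_1 = 16 − 8 − 5 = 3; all invariant factors of ∂_2 are 1 so no torsion. So H_1 = Z^3.
rank ∂_2 = 5, rank ∂_3 = 0 ⇒ b_2 = 5 − 5 − 0 = 0. So H_2 = 0.

H_0 ≅ Z,  H_1 ≅ Z^3,  H_2 = 0.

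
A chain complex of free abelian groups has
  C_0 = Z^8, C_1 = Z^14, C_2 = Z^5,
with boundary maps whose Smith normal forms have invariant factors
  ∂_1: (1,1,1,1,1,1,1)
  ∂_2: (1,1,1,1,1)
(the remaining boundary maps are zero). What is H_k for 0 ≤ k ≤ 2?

H_0 ≅ Z,  H_1 ≅ Z^2,  H_2 = 0.

H_0: b_0 = 8 − 0 − 7 = 1; torsion from ∂_1 factors > 1: none. So H_0 ≅ Z.
H_1: b_1 = 14 − 7 − 5 = 2; torsion from ∂_2 factors > 1: none. So H_1 ≅ Z^2.
H_2: b_2 = 5 − 5 − 0 = 0; torsion from ∂_3 factors > 1: none. So H_2 ≅ 0.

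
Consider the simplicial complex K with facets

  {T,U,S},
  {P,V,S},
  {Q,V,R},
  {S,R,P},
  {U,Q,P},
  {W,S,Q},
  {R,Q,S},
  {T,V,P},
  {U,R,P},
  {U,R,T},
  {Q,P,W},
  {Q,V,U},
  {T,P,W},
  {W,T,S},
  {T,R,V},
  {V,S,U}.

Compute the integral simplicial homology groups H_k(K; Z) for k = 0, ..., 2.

H_0 ≅ Z,  H_1 ≅ Z^2,  H_2 ≅ Z.

K has 8 vertices, 24 edges, 16 triangles.
rank ∂_0 = 0, rank ∂_1 = 7 ⇒ b_0 = 8 − 0 − 7 = 1; all invariant factors of ∂_1 are 1 so no torsion. So H_0 = Z.
rank ∂_1 = 7, rank ∂_2 = 15 ⇒ b_1 = 24 − 7 − 15 = 2; all invariant factors of ∂_2 are 1 so no torsion. So H_1 = Z^2.
rank ∂_2 = 15, rank ∂_3 = 0 ⇒ b_2 = 16 − 15 − 0 = 1. So H_2 = Z.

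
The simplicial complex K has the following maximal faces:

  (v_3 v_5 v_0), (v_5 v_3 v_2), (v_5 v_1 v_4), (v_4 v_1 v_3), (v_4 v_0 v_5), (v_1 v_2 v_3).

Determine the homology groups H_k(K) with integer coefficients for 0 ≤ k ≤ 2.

Fix the vertex order v_0 < v_1 < v_2 < v_3 < v_4 < v_5 and write every simplex with vertices in increasing order. Then dim K = 2 and the simplices of K are:

  0-simplices (6): [v_0], [v_1], [v_2], [v_3], [v_4], [v_5]
  1-simplices (12): [v_0,v_3], [v_0,v_4], [v_0,v_5], [v_1,v_2], [v_1,v_3], [v_1,v_4], [v_1,v_5], [v_2,v_3], [v_2,v_5], [v_3,v_4], [v_3,v_5], [v_4,v_5]
  2-simplices (6): [v_0,v_3,v_5], [v_0,v_4,v_5], [v_1,v_2,v_3], [v_1,v_3,v_4], [v_1,v_4,v_5], [v_2,v_3,v_5]

giving chain groups C_0 ≅ Z^6, C_1 ≅ Z^12, C_2 ≅ Z^6.

∂_1: C_1 → C_0 maps an edge to its endpoints' difference, ∂[p,q] = q − p.
The resulting 6×12 matrix has rank 5, and its Smith normal form has invariant factors (1,1,1,1,1).

∂_2: C_2 → C_1 sends each 2-simplex [p,q,r] to [q,r] − [p,r] + [p,q]. For instance
  ∂[v_0,v_4,v_5] = [v_4,v_5] − [v_0,v_5] + [v_0,v_4],
  ∂[v_1,v_4,v_5] = [v_4,v_5] − [v_1,v_5] + [v_1,v_4].
The resulting 12×6 matrix has rank 6, and its Smith normal form has invariant factors (1,1,1,1,1,1).

Now H_k = ker ∂_k / im ∂_{k+1}, so:

  H_0: rank C_0 − rank ∂_1 = 6 − 5 = 1, and the invariant factors of ∂_1 are all 1, so H_0 = Z.
  H_1: rank ker ∂_1 − rank ∂_2 = (12 − 5) − 6 = 1, and the invariant factors of ∂_2 are all 1, so H_1 = Z.
  H_2: rank ker ∂_2 − rank ∂_3 = (6 − 6) − 0 = 0, and there is no ∂_3, so H_2 = 0.

H_0 ≅ Z,  H_1 ≅ Z,  H_2 = 0.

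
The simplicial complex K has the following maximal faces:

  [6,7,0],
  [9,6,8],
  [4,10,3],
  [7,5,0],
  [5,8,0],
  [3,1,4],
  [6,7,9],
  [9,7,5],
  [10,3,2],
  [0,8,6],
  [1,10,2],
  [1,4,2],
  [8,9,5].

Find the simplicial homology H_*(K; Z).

Fix the vertex order 0 < 1 < 2 < 3 < 4 < 5 < 6 < 7 < 8 < 9 < 10 and write every simplex with vertices in increasing order. Then dim K = 2 and the simplices of K are:

  0-simplices (11): [0], [1], [2], [3], [4], [5], [6], [7], [8], [9], [10]
  1-simplices (22): [0,5], [0,6], [0,7], [0,8], [1,2], [1,3], [1,4], [1,10], [2,3], [2,4], [2,10], [3,4], [3,10], [4,10], [5,7], [5,8], [5,9], [6,7], [6,8], [6,9], [7,9], [8,9]
  2-simplices (13): [0,5,7], [0,5,8], [0,6,7], [0,6,8], [1,2,4], [1,2,10], [1,3,4], [2,3,10], [3,4,10], [5,7,9], [5,8,9], [6,7,9], [6,8,9]

so the chain groups are C_0 ≅ Z^11, C_1 ≅ Z^22, C_2 ≅ Z^13.

∂_1: C_1 → C_0 is given by ∂[p,q] = [q] − [p].
This gives a 11×22 integer matrix of rank 9; reducing to Smith normal form yields diagonal entries (1,1,1,1,1,1,1,1,1).

∂_2: C_2 → C_1 acts by ∂[p,q,r] = [q,r] − [p,r] + [p,q]. For instance
  ∂[3,4,10] = [4,10] − [3,10] + [3,4],
  ∂[6,8,9] = [8,9] − [6,9] + [6,8].
This gives a 22×13 integer matrix of rank 12; reducing to Smith normal form yields diagonal entries (1,1,1,1,1,1,1,1,1,1,1,1).

From H_k ≅ ker(∂_k) / im(∂_{k+1}) we obtain:

  H_0: rank C_0 − rank ∂_1 = 11 − 9 = 2, and the invariant factors of ∂_1 are all 1, so H_0 ≅ Z^2.
  H_1: rank ker ∂_1 − rank ∂_2 = (22 − 9) − 12 = 1, and the invariant factors of ∂_2 are all 1, so H_1 ≅ Z.
  H_2: rank ker ∂_2 − rank ∂_3 = (13 − 12) − 0 = 1, and there is no ∂_3, so H_2 ≅ Z.

(K is a triangulation of the disjoint union of the 2-sphere S^2 and the Möbius band.)

H_0 ≅ Z^2,  H_1 ≅ Z,  H_2 ≅ Z.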